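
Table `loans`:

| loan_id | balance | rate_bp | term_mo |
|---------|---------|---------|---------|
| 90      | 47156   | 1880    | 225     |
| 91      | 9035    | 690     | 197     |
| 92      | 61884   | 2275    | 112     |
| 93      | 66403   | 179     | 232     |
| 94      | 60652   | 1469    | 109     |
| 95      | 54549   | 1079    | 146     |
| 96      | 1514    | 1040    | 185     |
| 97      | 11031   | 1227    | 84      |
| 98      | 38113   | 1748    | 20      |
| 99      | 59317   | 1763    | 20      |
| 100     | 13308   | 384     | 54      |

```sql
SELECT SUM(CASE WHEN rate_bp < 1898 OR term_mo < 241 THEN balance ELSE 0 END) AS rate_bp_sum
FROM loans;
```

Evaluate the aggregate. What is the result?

422962

loan_id=90: ✓ → 47156
loan_id=91: ✓ → 9035
loan_id=92: ✓ → 61884
loan_id=93: ✓ → 66403
loan_id=94: ✓ → 60652
loan_id=95: ✓ → 54549
loan_id=96: ✓ → 1514
loan_id=97: ✓ → 11031
loan_id=98: ✓ → 38113
loan_id=99: ✓ → 59317
loan_id=100: ✓ → 13308
rate_bp_sum = 47156 + 9035 + 61884 + 66403 + 60652 + 54549 + 1514 + 11031 + 38113 + 59317 + 13308 = 422962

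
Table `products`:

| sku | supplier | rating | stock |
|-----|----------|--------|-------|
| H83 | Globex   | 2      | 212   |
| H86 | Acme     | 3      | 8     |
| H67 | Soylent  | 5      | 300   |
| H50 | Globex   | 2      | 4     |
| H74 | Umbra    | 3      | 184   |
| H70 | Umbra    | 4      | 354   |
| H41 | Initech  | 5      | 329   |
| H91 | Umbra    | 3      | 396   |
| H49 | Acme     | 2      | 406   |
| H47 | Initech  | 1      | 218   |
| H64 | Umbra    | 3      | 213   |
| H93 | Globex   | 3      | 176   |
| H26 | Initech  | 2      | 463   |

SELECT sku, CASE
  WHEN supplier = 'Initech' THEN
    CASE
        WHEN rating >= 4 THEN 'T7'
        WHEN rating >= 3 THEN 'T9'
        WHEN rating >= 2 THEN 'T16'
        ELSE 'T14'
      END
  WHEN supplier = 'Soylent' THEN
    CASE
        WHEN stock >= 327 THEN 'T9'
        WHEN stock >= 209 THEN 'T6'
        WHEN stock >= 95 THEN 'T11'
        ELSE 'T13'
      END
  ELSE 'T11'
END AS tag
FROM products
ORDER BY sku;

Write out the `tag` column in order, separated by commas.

T16, T7, T14, T11, T11, T11, T6, T11, T11, T11, T11, T11, T11

sku=H26: supplier='Initech' → inner[rating >= 2] → T16
sku=H41: supplier='Initech' → inner[rating >= 4] → T7
sku=H47: supplier='Initech' → inner[ELSE] → T14
sku=H49: supplier='Acme' → outer ELSE → T11
sku=H50: supplier='Globex' → outer ELSE → T11
sku=H64: supplier='Umbra' → outer ELSE → T11
sku=H67: supplier='Soylent' → inner[stock >= 209] → T6
sku=H70: supplier='Umbra' → outer ELSE → T11
sku=H74: supplier='Umbra' → outer ELSE → T11
sku=H83: supplier='Globex' → outer ELSE → T11
sku=H86: supplier='Acme' → outer ELSE → T11
sku=H91: supplier='Umbra' → outer ELSE → T11
sku=H93: supplier='Globex' → outer ELSE → T11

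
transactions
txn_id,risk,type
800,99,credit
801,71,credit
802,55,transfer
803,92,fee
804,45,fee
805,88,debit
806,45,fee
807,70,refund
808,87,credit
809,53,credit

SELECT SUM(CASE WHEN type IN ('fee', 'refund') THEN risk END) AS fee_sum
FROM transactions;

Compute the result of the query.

txn_id=800: ✗
txn_id=801: ✗
txn_id=802: ✗
txn_id=803: ✓ → 92
txn_id=804: ✓ → 45
txn_id=805: ✗
txn_id=806: ✓ → 45
txn_id=807: ✓ → 70
txn_id=808: ✗
txn_id=809: ✗
fee_sum = 92 + 45 + 45 + 70 = 252

252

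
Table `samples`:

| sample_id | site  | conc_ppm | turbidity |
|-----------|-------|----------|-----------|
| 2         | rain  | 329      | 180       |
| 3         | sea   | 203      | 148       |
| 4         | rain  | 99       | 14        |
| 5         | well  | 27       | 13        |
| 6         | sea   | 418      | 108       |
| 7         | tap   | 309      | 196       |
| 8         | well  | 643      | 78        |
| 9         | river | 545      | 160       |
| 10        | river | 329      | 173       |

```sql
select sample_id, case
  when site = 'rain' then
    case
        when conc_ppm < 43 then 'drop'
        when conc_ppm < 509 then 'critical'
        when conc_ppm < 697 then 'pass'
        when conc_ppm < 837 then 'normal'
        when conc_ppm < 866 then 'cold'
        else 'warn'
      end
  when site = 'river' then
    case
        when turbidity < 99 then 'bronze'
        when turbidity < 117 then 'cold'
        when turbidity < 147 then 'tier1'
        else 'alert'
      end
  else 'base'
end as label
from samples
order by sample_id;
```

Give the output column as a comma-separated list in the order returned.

sample_id=2: site='rain' → inner[conc_ppm < 509] → critical
sample_id=3: site='sea' → outer ELSE → base
sample_id=4: site='rain' → inner[conc_ppm < 509] → critical
sample_id=5: site='well' → outer ELSE → base
sample_id=6: site='sea' → outer ELSE → base
sample_id=7: site='tap' → outer ELSE → base
sample_id=8: site='well' → outer ELSE → base
sample_id=9: site='river' → inner[ELSE] → alert
sample_id=10: site='river' → inner[ELSE] → alert

critical, base, critical, base, base, base, base, alert, alert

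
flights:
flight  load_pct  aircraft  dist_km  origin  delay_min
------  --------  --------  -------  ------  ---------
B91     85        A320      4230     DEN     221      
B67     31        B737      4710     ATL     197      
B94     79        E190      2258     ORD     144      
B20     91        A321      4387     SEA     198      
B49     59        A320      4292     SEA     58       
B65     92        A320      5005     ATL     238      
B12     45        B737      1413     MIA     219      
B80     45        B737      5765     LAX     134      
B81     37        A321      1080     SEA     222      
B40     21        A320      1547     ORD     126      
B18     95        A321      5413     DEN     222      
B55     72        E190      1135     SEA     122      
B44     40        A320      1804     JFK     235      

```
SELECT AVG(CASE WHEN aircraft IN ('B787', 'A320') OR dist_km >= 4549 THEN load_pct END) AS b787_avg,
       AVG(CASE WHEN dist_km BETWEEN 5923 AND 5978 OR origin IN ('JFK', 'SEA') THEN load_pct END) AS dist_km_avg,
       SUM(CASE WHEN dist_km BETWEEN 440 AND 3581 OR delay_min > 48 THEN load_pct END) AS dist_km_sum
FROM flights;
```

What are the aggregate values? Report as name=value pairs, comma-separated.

b787_avg=58.5, dist_km_avg=59.8, dist_km_sum=792

[b787_avg: aircraft IN ('B787', 'A320') OR dist_km >= 4549]
flight=B91: ✓ → 85
flight=B67: ✓ → 31
flight=B94: ✗
flight=B20: ✗
flight=B49: ✓ → 59
flight=B65: ✓ → 92
flight=B12: ✗
flight=B80: ✓ → 45
flight=B81: ✗
flight=B40: ✓ → 21
flight=B18: ✓ → 95
flight=B55: ✗
flight=B44: ✓ → 40
b787_avg = (85 + 31 + 59 + 92 + 45 + 21 + 95 + 40) / 8 = 58.5
—
[dist_km_avg: dist_km BETWEEN 5923 AND 5978 OR origin IN ('JFK', 'SEA')]
flight=B91: ✗
flight=B67: ✗
flight=B94: ✗
flight=B20: ✓ → 91
flight=B49: ✓ → 59
flight=B65: ✗
flight=B12: ✗
flight=B80: ✗
flight=B81: ✓ → 37
flight=B40: ✗
flight=B18: ✗
flight=B55: ✓ → 72
flight=B44: ✓ → 40
dist_km_avg = (91 + 59 + 37 + 72 + 40) / 5 = 59.8
—
[dist_km_sum: dist_km BETWEEN 440 AND 3581 OR delay_min > 48]
flight=B91: ✓ → 85
flight=B67: ✓ → 31
flight=B94: ✓ → 79
flight=B20: ✓ → 91
flight=B49: ✓ → 59
flight=B65: ✓ → 92
flight=B12: ✓ → 45
flight=B80: ✓ → 45
flight=B81: ✓ → 37
flight=B40: ✓ → 21
flight=B18: ✓ → 95
flight=B55: ✓ → 72
flight=B44: ✓ → 40
dist_km_sum = 85 + 31 + 79 + 91 + 59 + 92 + 45 + 45 + 37 + 21 + 95 + 72 + 40 = 792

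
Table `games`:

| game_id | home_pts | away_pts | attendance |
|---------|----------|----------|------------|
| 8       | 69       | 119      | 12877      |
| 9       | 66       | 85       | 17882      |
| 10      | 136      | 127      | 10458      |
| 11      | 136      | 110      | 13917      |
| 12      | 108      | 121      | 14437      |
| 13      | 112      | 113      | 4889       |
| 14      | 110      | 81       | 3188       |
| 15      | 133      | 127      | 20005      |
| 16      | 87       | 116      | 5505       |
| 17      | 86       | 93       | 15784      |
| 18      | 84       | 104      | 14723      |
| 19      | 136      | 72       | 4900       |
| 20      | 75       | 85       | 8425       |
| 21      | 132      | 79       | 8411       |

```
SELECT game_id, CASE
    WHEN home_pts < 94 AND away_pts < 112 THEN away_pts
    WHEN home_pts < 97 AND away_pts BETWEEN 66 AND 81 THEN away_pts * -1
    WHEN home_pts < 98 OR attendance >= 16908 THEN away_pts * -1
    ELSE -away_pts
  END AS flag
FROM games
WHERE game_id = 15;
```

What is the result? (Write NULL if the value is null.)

-127

game_id = 15: home_pts=133, away_pts=127, attendance=20005.
home_pts < 94 AND away_pts < 112 → false
home_pts < 97 AND away_pts BETWEEN 66 AND 81 → false
home_pts < 98 OR attendance >= 16908 → true → -127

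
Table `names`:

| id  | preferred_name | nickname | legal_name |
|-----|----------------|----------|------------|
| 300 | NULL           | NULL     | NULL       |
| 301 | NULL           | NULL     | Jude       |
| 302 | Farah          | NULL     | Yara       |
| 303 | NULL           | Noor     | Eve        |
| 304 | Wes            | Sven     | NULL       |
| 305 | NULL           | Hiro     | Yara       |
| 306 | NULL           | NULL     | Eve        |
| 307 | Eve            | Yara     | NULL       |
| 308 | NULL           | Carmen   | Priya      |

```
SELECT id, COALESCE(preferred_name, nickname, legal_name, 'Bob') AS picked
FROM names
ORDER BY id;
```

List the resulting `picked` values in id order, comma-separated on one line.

id=300: preferred_name=NULL, nickname=NULL, legal_name=NULL, → literal Bob → Bob
id=301: preferred_name=NULL, nickname=NULL, legal_name=Jude → Jude
id=302: preferred_name=Farah → Farah
id=303: preferred_name=NULL, nickname=Noor → Noor
id=304: preferred_name=Wes → Wes
id=305: preferred_name=NULL, nickname=Hiro → Hiro
id=306: preferred_name=NULL, nickname=NULL, legal_name=Eve → Eve
id=307: preferred_name=Eve → Eve
id=308: preferred_name=NULL, nickname=Carmen → Carmen

Bob, Jude, Farah, Noor, Wes, Hiro, Eve, Eve, Carmen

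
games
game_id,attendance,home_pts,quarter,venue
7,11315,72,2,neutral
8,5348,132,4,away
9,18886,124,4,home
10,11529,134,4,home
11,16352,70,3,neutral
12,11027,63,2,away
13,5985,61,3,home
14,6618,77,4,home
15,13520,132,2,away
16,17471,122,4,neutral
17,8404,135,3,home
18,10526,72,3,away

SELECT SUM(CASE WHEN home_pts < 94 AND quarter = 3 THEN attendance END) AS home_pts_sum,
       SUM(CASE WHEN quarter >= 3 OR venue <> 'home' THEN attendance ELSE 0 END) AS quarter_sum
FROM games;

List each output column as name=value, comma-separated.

[home_pts_sum: home_pts < 94 AND quarter = 3]
game_id=7: ✗
game_id=8: ✗
game_id=9: ✗
game_id=10: ✗
game_id=11: ✓ → 16352
game_id=12: ✗
game_id=13: ✓ → 5985
game_id=14: ✗
game_id=15: ✗
game_id=16: ✗
game_id=17: ✗
game_id=18: ✓ → 10526
home_pts_sum = 16352 + 5985 + 10526 = 32863
—
[quarter_sum: quarter >= 3 OR venue <> 'home']
game_id=7: ✓ → 11315
game_id=8: ✓ → 5348
game_id=9: ✓ → 18886
game_id=10: ✓ → 11529
game_id=11: ✓ → 16352
game_id=12: ✓ → 11027
game_id=13: ✓ → 5985
game_id=14: ✓ → 6618
game_id=15: ✓ → 13520
game_id=16: ✓ → 17471
game_id=17: ✓ → 8404
game_id=18: ✓ → 10526
quarter_sum = 11315 + 5348 + 18886 + 11529 + 16352 + 11027 + 5985 + 6618 + 13520 + 17471 + 8404 + 10526 = 136981

home_pts_sum=32863, quarter_sum=136981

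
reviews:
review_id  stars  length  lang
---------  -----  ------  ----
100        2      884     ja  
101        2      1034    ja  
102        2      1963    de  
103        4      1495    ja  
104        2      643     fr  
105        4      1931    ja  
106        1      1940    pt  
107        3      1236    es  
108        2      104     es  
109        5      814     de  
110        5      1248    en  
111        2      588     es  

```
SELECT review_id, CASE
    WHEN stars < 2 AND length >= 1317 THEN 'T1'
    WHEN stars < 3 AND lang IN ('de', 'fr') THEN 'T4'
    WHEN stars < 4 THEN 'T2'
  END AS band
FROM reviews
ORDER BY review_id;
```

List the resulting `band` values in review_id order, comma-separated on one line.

review_id=100: stars < 4 → T2
review_id=101: stars < 4 → T2
review_id=102: stars < 3 AND lang IN ('de', 'fr') → T4
review_id=103: (no match → NULL) → NULL
review_id=104: stars < 3 AND lang IN ('de', 'fr') → T4
review_id=105: (no match → NULL) → NULL
review_id=106: stars < 2 AND length >= 1317 → T1
review_id=107: stars < 4 → T2
review_id=108: stars < 4 → T2
review_id=109: (no match → NULL) → NULL
review_id=110: (no match → NULL) → NULL
review_id=111: stars < 4 → T2

T2, T2, T4, NULL, T4, NULL, T1, T2, T2, NULL, NULL, T2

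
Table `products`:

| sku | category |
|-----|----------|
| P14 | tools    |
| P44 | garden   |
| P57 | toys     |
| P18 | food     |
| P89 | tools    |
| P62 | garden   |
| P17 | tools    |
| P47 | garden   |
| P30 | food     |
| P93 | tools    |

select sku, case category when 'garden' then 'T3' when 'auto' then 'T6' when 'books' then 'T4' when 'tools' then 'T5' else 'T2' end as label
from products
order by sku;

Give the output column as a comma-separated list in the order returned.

sku=P14: category='tools' → T5
sku=P17: category='tools' → T5
sku=P18: ELSE → T2
sku=P30: ELSE → T2
sku=P44: category='garden' → T3
sku=P47: category='garden' → T3
sku=P57: ELSE → T2
sku=P62: category='garden' → T3
sku=P89: category='tools' → T5
sku=P93: category='tools' → T5

T5, T5, T2, T2, T3, T3, T2, T3, T5, T5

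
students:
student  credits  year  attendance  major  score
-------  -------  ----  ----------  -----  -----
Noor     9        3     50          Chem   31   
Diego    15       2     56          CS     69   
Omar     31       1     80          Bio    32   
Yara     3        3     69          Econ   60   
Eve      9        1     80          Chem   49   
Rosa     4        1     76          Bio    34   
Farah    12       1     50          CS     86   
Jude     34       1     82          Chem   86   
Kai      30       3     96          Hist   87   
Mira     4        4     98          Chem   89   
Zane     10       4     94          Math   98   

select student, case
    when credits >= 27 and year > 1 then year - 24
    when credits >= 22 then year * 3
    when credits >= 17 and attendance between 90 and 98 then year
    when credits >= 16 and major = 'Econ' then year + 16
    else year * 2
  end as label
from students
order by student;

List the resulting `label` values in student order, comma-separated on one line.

student=Diego: ELSE → 4
student=Eve: ELSE → 2
student=Farah: ELSE → 2
student=Jude: credits >= 22 → 3
student=Kai: credits >= 27 and year > 1 → -21
student=Mira: ELSE → 8
student=Noor: ELSE → 6
student=Omar: credits >= 22 → 3
student=Rosa: ELSE → 2
student=Yara: ELSE → 6
student=Zane: ELSE → 8

4, 2, 2, 3, -21, 8, 6, 3, 2, 6, 8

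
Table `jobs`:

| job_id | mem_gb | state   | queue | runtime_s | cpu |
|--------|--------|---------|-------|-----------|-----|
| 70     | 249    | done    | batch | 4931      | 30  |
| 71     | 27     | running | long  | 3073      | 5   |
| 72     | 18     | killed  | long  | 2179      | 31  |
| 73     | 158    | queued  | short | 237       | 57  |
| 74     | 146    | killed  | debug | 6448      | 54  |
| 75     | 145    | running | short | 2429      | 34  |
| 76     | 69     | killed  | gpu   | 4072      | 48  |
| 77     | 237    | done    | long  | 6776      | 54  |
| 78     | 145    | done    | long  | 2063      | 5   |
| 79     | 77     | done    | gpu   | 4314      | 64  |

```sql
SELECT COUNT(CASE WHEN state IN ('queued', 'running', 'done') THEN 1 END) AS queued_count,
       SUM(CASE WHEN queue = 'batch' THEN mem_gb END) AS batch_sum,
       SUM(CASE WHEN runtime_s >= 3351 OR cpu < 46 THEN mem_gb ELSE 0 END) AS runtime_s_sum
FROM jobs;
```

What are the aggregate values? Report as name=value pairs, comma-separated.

[queued_count: state IN ('queued', 'running', 'done')]
job_id=70: ✓ → 1
job_id=71: ✓ → 1
job_id=72: ✗
job_id=73: ✓ → 1
job_id=74: ✗
job_id=75: ✓ → 1
job_id=76: ✗
job_id=77: ✓ → 1
job_id=78: ✓ → 1
job_id=79: ✓ → 1
queued_count = COUNT(1, 1, 1, 1, 1, 1, 1) = 7
—
[batch_sum: queue = 'batch']
job_id=70: ✓ → 249
job_id=71: ✗
job_id=72: ✗
job_id=73: ✗
job_id=74: ✗
job_id=75: ✗
job_id=76: ✗
job_id=77: ✗
job_id=78: ✗
job_id=79: ✗
batch_sum = 249
—
[runtime_s_sum: runtime_s >= 3351 OR cpu < 46]
job_id=70: ✓ → 249
job_id=71: ✓ → 27
job_id=72: ✓ → 18
job_id=73: ✗
job_id=74: ✓ → 146
job_id=75: ✓ → 145
job_id=76: ✓ → 69
job_id=77: ✓ → 237
job_id=78: ✓ → 145
job_id=79: ✓ → 77
runtime_s_sum = 249 + 27 + 18 + 146 + 145 + 69 + 237 + 145 + 77 = 1113

queued_count=7, batch_sum=249, runtime_s_sum=1113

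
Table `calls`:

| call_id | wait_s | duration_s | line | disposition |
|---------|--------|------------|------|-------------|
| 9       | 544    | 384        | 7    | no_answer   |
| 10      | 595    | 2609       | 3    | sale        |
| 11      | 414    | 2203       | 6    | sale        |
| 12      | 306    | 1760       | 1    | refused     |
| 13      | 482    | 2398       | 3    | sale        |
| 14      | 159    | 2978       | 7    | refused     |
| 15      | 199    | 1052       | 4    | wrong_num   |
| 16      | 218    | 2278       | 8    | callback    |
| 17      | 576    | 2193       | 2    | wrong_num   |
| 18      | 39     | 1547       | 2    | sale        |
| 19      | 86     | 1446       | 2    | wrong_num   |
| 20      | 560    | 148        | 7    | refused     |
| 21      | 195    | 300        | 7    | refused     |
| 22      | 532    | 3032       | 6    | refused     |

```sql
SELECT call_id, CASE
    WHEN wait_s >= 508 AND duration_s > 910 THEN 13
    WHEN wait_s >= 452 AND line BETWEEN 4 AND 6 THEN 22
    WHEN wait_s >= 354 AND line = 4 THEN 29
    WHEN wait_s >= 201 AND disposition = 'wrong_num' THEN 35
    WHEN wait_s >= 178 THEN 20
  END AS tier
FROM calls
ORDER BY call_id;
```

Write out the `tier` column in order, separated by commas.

20, 13, 20, 20, 20, NULL, 20, 20, 13, NULL, NULL, 20, 20, 13

call_id=9: wait_s >= 178 → 20
call_id=10: wait_s >= 508 AND duration_s > 910 → 13
call_id=11: wait_s >= 178 → 20
call_id=12: wait_s >= 178 → 20
call_id=13: wait_s >= 178 → 20
call_id=14: (no match → NULL) → NULL
call_id=15: wait_s >= 178 → 20
call_id=16: wait_s >= 178 → 20
call_id=17: wait_s >= 508 AND duration_s > 910 → 13
call_id=18: (no match → NULL) → NULL
call_id=19: (no match → NULL) → NULL
call_id=20: wait_s >= 178 → 20
call_id=21: wait_s >= 178 → 20
call_id=22: wait_s >= 508 AND duration_s > 910 → 13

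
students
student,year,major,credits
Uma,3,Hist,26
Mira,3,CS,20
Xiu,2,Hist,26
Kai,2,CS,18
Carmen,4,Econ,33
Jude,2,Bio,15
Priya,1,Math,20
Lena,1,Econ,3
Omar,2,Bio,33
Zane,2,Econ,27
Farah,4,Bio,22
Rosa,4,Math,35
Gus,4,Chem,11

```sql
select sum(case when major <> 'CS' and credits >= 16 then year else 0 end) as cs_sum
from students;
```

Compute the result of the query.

student=Uma: ✓ → 3
student=Mira: ✗
student=Xiu: ✓ → 2
student=Kai: ✗
student=Carmen: ✓ → 4
student=Jude: ✗
student=Priya: ✓ → 1
student=Lena: ✗
student=Omar: ✓ → 2
student=Zane: ✓ → 2
student=Farah: ✓ → 4
student=Rosa: ✓ → 4
student=Gus: ✗
cs_sum = 3 + 2 + 4 + 1 + 2 + 2 + 4 + 4 = 22

22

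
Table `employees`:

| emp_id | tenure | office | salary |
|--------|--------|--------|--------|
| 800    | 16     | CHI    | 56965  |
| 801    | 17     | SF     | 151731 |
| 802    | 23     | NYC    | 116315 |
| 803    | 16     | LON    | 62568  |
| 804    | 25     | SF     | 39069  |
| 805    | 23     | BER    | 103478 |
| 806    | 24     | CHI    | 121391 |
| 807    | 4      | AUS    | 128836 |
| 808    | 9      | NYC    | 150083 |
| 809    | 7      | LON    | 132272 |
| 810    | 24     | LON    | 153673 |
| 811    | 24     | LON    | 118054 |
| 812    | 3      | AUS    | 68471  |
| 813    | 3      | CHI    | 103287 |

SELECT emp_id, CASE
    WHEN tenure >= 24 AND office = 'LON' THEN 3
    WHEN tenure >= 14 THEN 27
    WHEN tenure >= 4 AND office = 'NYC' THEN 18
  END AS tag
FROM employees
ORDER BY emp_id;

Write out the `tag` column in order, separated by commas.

emp_id=800: tenure >= 14 → 27
emp_id=801: tenure >= 14 → 27
emp_id=802: tenure >= 14 → 27
emp_id=803: tenure >= 14 → 27
emp_id=804: tenure >= 14 → 27
emp_id=805: tenure >= 14 → 27
emp_id=806: tenure >= 14 → 27
emp_id=807: (no match → NULL) → NULL
emp_id=808: tenure >= 4 AND office = 'NYC' → 18
emp_id=809: (no match → NULL) → NULL
emp_id=810: tenure >= 24 AND office = 'LON' → 3
emp_id=811: tenure >= 24 AND office = 'LON' → 3
emp_id=812: (no match → NULL) → NULL
emp_id=813: (no match → NULL) → NULL

27, 27, 27, 27, 27, 27, 27, NULL, 18, NULL, 3, 3, NULL, NULL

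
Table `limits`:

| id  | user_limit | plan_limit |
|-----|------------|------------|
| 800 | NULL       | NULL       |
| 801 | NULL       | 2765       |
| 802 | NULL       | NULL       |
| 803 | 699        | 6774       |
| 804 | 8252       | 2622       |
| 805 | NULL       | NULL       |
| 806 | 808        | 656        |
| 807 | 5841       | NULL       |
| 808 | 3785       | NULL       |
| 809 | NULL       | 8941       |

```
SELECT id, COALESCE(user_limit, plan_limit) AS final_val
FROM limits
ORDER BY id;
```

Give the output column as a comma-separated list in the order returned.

NULL, 2765, NULL, 699, 8252, NULL, 808, 5841, 3785, 8941

id=800: user_limit=NULL, plan_limit=NULL (all NULL) → NULL
id=801: user_limit=NULL, plan_limit=2765 → 2765
id=802: user_limit=NULL, plan_limit=NULL (all NULL) → NULL
id=803: user_limit=699 → 699
id=804: user_limit=8252 → 8252
id=805: user_limit=NULL, plan_limit=NULL (all NULL) → NULL
id=806: user_limit=808 → 808
id=807: user_limit=5841 → 5841
id=808: user_limit=3785 → 3785
id=809: user_limit=NULL, plan_limit=8941 → 8941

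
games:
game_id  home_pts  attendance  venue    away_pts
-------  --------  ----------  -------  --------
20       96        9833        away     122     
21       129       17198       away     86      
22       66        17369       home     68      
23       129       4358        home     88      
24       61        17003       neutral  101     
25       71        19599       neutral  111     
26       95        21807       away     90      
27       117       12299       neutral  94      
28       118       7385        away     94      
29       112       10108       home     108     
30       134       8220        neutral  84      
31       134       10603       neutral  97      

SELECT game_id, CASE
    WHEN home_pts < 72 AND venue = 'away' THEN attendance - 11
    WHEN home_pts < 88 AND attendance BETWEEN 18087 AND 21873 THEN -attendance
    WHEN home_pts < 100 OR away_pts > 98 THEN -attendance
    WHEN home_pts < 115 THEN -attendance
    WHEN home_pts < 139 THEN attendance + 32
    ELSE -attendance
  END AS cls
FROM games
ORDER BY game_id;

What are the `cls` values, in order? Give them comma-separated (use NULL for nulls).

game_id=20: home_pts < 100 OR away_pts > 98 → -9833
game_id=21: home_pts < 139 → 17230
game_id=22: home_pts < 100 OR away_pts > 98 → -17369
game_id=23: home_pts < 139 → 4390
game_id=24: home_pts < 100 OR away_pts > 98 → -17003
game_id=25: home_pts < 88 AND attendance BETWEEN 18087 AND 21873 → -19599
game_id=26: home_pts < 100 OR away_pts > 98 → -21807
game_id=27: home_pts < 139 → 12331
game_id=28: home_pts < 139 → 7417
game_id=29: home_pts < 100 OR away_pts > 98 → -10108
game_id=30: home_pts < 139 → 8252
game_id=31: home_pts < 139 → 10635

-9833, 17230, -17369, 4390, -17003, -19599, -21807, 12331, 7417, -10108, 8252, 10635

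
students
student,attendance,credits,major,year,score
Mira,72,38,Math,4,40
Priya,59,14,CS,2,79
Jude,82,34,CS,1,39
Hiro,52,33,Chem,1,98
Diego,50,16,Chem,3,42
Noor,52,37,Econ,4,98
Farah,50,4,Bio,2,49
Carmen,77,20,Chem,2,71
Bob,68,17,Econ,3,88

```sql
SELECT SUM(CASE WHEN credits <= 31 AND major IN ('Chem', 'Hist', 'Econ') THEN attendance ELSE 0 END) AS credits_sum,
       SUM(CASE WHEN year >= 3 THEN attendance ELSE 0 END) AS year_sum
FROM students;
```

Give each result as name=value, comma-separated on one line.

credits_sum=195, year_sum=242

[credits_sum: credits <= 31 AND major IN ('Chem', 'Hist', 'Econ')]
student=Mira: ✗
student=Priya: ✗
student=Jude: ✗
student=Hiro: ✗
student=Diego: ✓ → 50
student=Noor: ✗
student=Farah: ✗
student=Carmen: ✓ → 77
student=Bob: ✓ → 68
credits_sum = 50 + 77 + 68 = 195
—
[year_sum: year >= 3]
student=Mira: ✓ → 72
student=Priya: ✗
student=Jude: ✗
student=Hiro: ✗
student=Diego: ✓ → 50
student=Noor: ✓ → 52
student=Farah: ✗
student=Carmen: ✗
student=Bob: ✓ → 68
year_sum = 72 + 50 + 52 + 68 = 242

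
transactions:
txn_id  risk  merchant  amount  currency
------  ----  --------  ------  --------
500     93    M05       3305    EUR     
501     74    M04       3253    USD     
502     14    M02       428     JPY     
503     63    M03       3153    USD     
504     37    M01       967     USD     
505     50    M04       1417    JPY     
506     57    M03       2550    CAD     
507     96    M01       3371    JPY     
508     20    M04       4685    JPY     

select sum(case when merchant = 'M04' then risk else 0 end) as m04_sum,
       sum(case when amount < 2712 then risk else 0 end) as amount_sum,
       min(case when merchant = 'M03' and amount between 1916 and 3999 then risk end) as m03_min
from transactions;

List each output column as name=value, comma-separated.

[m04_sum: merchant = 'M04']
txn_id=500: ✗
txn_id=501: ✓ → 74
txn_id=502: ✗
txn_id=503: ✗
txn_id=504: ✗
txn_id=505: ✓ → 50
txn_id=506: ✗
txn_id=507: ✗
txn_id=508: ✓ → 20
m04_sum = 74 + 50 + 20 = 144
—
[amount_sum: amount < 2712]
txn_id=500: ✗
txn_id=501: ✗
txn_id=502: ✓ → 14
txn_id=503: ✗
txn_id=504: ✓ → 37
txn_id=505: ✓ → 50
txn_id=506: ✓ → 57
txn_id=507: ✗
txn_id=508: ✗
amount_sum = 14 + 37 + 50 + 57 = 158
—
[m03_min: merchant = 'M03' and amount between 1916 and 3999]
txn_id=500: ✗
txn_id=501: ✗
txn_id=502: ✗
txn_id=503: ✓ → 63
txn_id=504: ✗
txn_id=505: ✗
txn_id=506: ✓ → 57
txn_id=507: ✗
txn_id=508: ✗
m03_min = MIN(63, 57) = 57

m04_sum=144, amount_sum=158, m03_min=57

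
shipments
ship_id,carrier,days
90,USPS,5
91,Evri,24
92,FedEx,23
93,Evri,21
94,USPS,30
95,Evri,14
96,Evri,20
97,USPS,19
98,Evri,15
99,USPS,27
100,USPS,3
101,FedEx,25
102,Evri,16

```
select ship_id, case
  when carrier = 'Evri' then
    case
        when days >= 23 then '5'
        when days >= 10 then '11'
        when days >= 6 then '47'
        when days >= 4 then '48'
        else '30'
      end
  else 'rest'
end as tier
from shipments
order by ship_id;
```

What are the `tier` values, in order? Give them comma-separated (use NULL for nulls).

rest, 5, rest, 11, rest, 11, 11, rest, 11, rest, rest, rest, 11

ship_id=90: carrier='USPS' → outer ELSE → rest
ship_id=91: carrier='Evri' → inner[days >= 23] → 5
ship_id=92: carrier='FedEx' → outer ELSE → rest
ship_id=93: carrier='Evri' → inner[days >= 10] → 11
ship_id=94: carrier='USPS' → outer ELSE → rest
ship_id=95: carrier='Evri' → inner[days >= 10] → 11
ship_id=96: carrier='Evri' → inner[days >= 10] → 11
ship_id=97: carrier='USPS' → outer ELSE → rest
ship_id=98: carrier='Evri' → inner[days >= 10] → 11
ship_id=99: carrier='USPS' → outer ELSE → rest
ship_id=100: carrier='USPS' → outer ELSE → rest
ship_id=101: carrier='FedEx' → outer ELSE → rest
ship_id=102: carrier='Evri' → inner[days >= 10] → 11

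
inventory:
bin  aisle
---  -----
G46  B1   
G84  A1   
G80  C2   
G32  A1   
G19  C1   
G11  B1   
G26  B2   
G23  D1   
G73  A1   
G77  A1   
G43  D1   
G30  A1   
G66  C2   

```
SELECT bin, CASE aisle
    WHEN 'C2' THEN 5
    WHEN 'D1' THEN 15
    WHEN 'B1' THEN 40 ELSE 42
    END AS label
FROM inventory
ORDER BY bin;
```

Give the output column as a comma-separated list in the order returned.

bin=G11: aisle='B1' → 40
bin=G19: ELSE → 42
bin=G23: aisle='D1' → 15
bin=G26: ELSE → 42
bin=G30: ELSE → 42
bin=G32: ELSE → 42
bin=G43: aisle='D1' → 15
bin=G46: aisle='B1' → 40
bin=G66: aisle='C2' → 5
bin=G73: ELSE → 42
bin=G77: ELSE → 42
bin=G80: aisle='C2' → 5
bin=G84: ELSE → 42

40, 42, 15, 42, 42, 42, 15, 40, 5, 42, 42, 5, 42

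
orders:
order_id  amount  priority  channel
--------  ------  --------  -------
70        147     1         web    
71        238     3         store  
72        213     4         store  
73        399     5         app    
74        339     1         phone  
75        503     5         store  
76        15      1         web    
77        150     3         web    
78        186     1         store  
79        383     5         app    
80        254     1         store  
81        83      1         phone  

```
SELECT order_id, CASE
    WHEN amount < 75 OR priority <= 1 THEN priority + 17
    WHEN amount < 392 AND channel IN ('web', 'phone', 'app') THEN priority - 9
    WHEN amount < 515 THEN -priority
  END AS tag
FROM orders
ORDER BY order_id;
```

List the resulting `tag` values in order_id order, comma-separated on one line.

18, -3, -4, -5, 18, -5, 18, -6, 18, -4, 18, 18

order_id=70: amount < 75 OR priority <= 1 → 18
order_id=71: amount < 515 → -3
order_id=72: amount < 515 → -4
order_id=73: amount < 515 → -5
order_id=74: amount < 75 OR priority <= 1 → 18
order_id=75: amount < 515 → -5
order_id=76: amount < 75 OR priority <= 1 → 18
order_id=77: amount < 392 AND channel IN ('web', 'phone', 'app') → -6
order_id=78: amount < 75 OR priority <= 1 → 18
order_id=79: amount < 392 AND channel IN ('web', 'phone', 'app') → -4
order_id=80: amount < 75 OR priority <= 1 → 18
order_id=81: amount < 75 OR priority <= 1 → 18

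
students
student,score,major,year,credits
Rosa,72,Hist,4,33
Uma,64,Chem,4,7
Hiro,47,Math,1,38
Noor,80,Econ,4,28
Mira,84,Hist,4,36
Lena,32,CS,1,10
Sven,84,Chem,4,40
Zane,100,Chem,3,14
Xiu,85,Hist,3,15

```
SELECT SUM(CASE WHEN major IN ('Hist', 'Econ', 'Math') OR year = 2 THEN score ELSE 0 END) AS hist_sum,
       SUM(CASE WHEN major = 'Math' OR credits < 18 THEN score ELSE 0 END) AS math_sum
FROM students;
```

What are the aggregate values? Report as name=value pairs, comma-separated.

hist_sum=368, math_sum=328

[hist_sum: major IN ('Hist', 'Econ', 'Math') OR year = 2]
student=Rosa: ✓ → 72
student=Uma: ✗
student=Hiro: ✓ → 47
student=Noor: ✓ → 80
student=Mira: ✓ → 84
student=Lena: ✗
student=Sven: ✗
student=Zane: ✗
student=Xiu: ✓ → 85
hist_sum = 72 + 47 + 80 + 84 + 85 = 368
—
[math_sum: major = 'Math' OR credits < 18]
student=Rosa: ✗
student=Uma: ✓ → 64
student=Hiro: ✓ → 47
student=Noor: ✗
student=Mira: ✗
student=Lena: ✓ → 32
student=Sven: ✗
student=Zane: ✓ → 100
student=Xiu: ✓ → 85
math_sum = 64 + 47 + 32 + 100 + 85 = 328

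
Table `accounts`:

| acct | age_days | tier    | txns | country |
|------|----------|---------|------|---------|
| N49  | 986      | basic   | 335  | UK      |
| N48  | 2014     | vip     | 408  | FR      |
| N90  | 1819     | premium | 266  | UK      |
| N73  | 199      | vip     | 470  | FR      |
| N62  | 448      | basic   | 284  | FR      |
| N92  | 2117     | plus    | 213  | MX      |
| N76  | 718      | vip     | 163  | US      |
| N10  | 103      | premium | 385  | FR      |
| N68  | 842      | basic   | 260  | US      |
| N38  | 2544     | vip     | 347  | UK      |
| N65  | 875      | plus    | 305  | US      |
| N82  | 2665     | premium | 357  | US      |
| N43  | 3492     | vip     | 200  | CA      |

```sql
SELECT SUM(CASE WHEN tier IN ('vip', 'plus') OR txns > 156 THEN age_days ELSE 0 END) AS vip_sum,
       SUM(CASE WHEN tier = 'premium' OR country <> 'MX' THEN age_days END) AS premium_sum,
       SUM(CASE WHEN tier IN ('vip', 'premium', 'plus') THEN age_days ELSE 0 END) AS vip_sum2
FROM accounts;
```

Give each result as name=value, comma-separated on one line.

vip_sum=18822, premium_sum=16705, vip_sum2=16546

[vip_sum: tier IN ('vip', 'plus') OR txns > 156]
acct=N49: ✓ → 986
acct=N48: ✓ → 2014
acct=N90: ✓ → 1819
acct=N73: ✓ → 199
acct=N62: ✓ → 448
acct=N92: ✓ → 2117
acct=N76: ✓ → 718
acct=N10: ✓ → 103
acct=N68: ✓ → 842
acct=N38: ✓ → 2544
acct=N65: ✓ → 875
acct=N82: ✓ → 2665
acct=N43: ✓ → 3492
vip_sum = 986 + 2014 + 1819 + 199 + 448 + 2117 + 718 + 103 + 842 + 2544 + 875 + 2665 + 3492 = 18822
—
[premium_sum: tier = 'premium' OR country <> 'MX']
acct=N49: ✓ → 986
acct=N48: ✓ → 2014
acct=N90: ✓ → 1819
acct=N73: ✓ → 199
acct=N62: ✓ → 448
acct=N92: ✗
acct=N76: ✓ → 718
acct=N10: ✓ → 103
acct=N68: ✓ → 842
acct=N38: ✓ → 2544
acct=N65: ✓ → 875
acct=N82: ✓ → 2665
acct=N43: ✓ → 3492
premium_sum = 986 + 2014 + 1819 + 199 + 448 + 718 + 103 + 842 + 2544 + 875 + 2665 + 3492 = 16705
—
[vip_sum2: tier IN ('vip', 'premium', 'plus')]
acct=N49: ✗
acct=N48: ✓ → 2014
acct=N90: ✓ → 1819
acct=N73: ✓ → 199
acct=N62: ✗
acct=N92: ✓ → 2117
acct=N76: ✓ → 718
acct=N10: ✓ → 103
acct=N68: ✗
acct=N38: ✓ → 2544
acct=N65: ✓ → 875
acct=N82: ✓ → 2665
acct=N43: ✓ → 3492
vip_sum2 = 2014 + 1819 + 199 + 2117 + 718 + 103 + 2544 + 875 + 2665 + 3492 = 16546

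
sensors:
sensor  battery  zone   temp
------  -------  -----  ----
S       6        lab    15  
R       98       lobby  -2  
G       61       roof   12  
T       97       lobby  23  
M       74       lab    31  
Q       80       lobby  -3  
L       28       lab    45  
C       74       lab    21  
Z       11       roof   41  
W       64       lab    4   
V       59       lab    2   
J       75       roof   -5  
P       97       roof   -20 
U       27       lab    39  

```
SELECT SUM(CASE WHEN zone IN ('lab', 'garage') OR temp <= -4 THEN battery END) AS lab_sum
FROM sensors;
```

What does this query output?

sensor=S: ✓ → 6
sensor=R: ✗
sensor=G: ✗
sensor=T: ✗
sensor=M: ✓ → 74
sensor=Q: ✗
sensor=L: ✓ → 28
sensor=C: ✓ → 74
sensor=Z: ✗
sensor=W: ✓ → 64
sensor=V: ✓ → 59
sensor=J: ✓ → 75
sensor=P: ✓ → 97
sensor=U: ✓ → 27
lab_sum = 6 + 74 + 28 + 74 + 64 + 59 + 75 + 97 + 27 = 504

504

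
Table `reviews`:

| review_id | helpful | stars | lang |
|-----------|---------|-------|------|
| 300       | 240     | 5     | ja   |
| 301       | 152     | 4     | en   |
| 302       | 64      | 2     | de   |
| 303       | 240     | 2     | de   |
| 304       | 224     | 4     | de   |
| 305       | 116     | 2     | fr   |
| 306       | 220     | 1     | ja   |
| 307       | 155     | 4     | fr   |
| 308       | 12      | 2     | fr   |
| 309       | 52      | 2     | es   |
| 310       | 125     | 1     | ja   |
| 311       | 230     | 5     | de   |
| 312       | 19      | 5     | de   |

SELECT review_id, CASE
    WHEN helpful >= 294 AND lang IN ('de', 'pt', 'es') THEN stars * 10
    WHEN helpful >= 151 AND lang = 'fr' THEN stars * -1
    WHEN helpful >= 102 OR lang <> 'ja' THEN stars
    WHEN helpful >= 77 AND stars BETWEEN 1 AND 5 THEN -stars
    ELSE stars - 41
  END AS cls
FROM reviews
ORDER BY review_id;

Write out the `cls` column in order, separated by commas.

review_id=300: helpful >= 102 OR lang <> 'ja' → 5
review_id=301: helpful >= 102 OR lang <> 'ja' → 4
review_id=302: helpful >= 102 OR lang <> 'ja' → 2
review_id=303: helpful >= 102 OR lang <> 'ja' → 2
review_id=304: helpful >= 102 OR lang <> 'ja' → 4
review_id=305: helpful >= 102 OR lang <> 'ja' → 2
review_id=306: helpful >= 102 OR lang <> 'ja' → 1
review_id=307: helpful >= 151 AND lang = 'fr' → -4
review_id=308: helpful >= 102 OR lang <> 'ja' → 2
review_id=309: helpful >= 102 OR lang <> 'ja' → 2
review_id=310: helpful >= 102 OR lang <> 'ja' → 1
review_id=311: helpful >= 102 OR lang <> 'ja' → 5
review_id=312: helpful >= 102 OR lang <> 'ja' → 5

5, 4, 2, 2, 4, 2, 1, -4, 2, 2, 1, 5, 5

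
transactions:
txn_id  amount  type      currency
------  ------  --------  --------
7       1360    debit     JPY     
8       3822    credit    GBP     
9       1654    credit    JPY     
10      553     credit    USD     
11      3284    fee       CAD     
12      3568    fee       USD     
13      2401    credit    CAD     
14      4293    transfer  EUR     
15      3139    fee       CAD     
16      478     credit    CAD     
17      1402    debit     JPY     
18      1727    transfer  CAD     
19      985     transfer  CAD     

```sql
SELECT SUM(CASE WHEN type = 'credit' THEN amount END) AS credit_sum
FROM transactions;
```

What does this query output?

txn_id=7: ✗
txn_id=8: ✓ → 3822
txn_id=9: ✓ → 1654
txn_id=10: ✓ → 553
txn_id=11: ✗
txn_id=12: ✗
txn_id=13: ✓ → 2401
txn_id=14: ✗
txn_id=15: ✗
txn_id=16: ✓ → 478
txn_id=17: ✗
txn_id=18: ✗
txn_id=19: ✗
credit_sum = 3822 + 1654 + 553 + 2401 + 478 = 8908

8908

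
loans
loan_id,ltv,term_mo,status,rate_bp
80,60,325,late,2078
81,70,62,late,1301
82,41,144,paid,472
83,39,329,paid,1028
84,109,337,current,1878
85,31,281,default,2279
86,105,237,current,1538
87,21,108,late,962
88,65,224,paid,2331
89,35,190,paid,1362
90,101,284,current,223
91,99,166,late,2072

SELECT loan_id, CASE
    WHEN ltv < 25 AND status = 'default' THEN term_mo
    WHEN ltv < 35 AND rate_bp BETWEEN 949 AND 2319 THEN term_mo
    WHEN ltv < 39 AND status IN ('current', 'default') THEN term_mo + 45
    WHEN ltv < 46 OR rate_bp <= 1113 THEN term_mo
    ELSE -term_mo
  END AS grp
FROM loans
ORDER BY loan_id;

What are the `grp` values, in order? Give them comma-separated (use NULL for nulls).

loan_id=80: ELSE → -325
loan_id=81: ELSE → -62
loan_id=82: ltv < 46 OR rate_bp <= 1113 → 144
loan_id=83: ltv < 46 OR rate_bp <= 1113 → 329
loan_id=84: ELSE → -337
loan_id=85: ltv < 35 AND rate_bp BETWEEN 949 AND 2319 → 281
loan_id=86: ELSE → -237
loan_id=87: ltv < 35 AND rate_bp BETWEEN 949 AND 2319 → 108
loan_id=88: ELSE → -224
loan_id=89: ltv < 46 OR rate_bp <= 1113 → 190
loan_id=90: ltv < 46 OR rate_bp <= 1113 → 284
loan_id=91: ELSE → -166

-325, -62, 144, 329, -337, 281, -237, 108, -224, 190, 284, -166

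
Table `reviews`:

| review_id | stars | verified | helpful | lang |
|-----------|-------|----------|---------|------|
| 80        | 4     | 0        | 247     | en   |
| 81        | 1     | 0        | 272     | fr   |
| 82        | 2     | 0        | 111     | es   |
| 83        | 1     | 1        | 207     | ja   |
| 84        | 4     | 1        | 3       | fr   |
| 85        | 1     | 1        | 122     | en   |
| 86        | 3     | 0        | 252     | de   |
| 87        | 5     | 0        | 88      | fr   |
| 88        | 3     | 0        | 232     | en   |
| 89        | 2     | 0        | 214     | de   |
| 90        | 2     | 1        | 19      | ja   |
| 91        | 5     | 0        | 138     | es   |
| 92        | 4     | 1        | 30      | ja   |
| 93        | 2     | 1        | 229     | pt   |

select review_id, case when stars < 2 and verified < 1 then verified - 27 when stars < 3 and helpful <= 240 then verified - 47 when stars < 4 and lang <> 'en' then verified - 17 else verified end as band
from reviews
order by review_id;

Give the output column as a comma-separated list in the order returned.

review_id=80: ELSE → 0
review_id=81: stars < 2 and verified < 1 → -27
review_id=82: stars < 3 and helpful <= 240 → -47
review_id=83: stars < 3 and helpful <= 240 → -46
review_id=84: ELSE → 1
review_id=85: stars < 3 and helpful <= 240 → -46
review_id=86: stars < 4 and lang <> 'en' → -17
review_id=87: ELSE → 0
review_id=88: ELSE → 0
review_id=89: stars < 3 and helpful <= 240 → -47
review_id=90: stars < 3 and helpful <= 240 → -46
review_id=91: ELSE → 0
review_id=92: ELSE → 1
review_id=93: stars < 3 and helpful <= 240 → -46

0, -27, -47, -46, 1, -46, -17, 0, 0, -47, -46, 0, 1, -46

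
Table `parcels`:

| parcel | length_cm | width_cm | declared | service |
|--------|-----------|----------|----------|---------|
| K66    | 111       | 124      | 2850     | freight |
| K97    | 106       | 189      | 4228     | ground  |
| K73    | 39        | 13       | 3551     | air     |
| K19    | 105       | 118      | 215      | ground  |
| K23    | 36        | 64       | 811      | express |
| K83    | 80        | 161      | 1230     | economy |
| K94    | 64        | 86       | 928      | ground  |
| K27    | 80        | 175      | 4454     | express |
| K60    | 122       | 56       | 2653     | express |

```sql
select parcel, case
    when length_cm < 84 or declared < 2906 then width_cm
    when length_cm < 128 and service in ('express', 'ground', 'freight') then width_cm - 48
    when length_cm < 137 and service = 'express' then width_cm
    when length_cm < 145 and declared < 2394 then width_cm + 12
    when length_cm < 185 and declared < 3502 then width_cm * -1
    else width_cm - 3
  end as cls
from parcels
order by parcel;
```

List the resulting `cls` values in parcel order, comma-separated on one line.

parcel=K19: length_cm < 84 or declared < 2906 → 118
parcel=K23: length_cm < 84 or declared < 2906 → 64
parcel=K27: length_cm < 84 or declared < 2906 → 175
parcel=K60: length_cm < 84 or declared < 2906 → 56
parcel=K66: length_cm < 84 or declared < 2906 → 124
parcel=K73: length_cm < 84 or declared < 2906 → 13
parcel=K83: length_cm < 84 or declared < 2906 → 161
parcel=K94: length_cm < 84 or declared < 2906 → 86
parcel=K97: length_cm < 128 and service in ('express', 'ground', 'freight') → 141

118, 64, 175, 56, 124, 13, 161, 86, 141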